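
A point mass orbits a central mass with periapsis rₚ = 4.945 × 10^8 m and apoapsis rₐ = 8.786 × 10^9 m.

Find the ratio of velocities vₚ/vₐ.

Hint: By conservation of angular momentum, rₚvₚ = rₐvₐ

Conservation of angular momentum gives rₚvₚ = rₐvₐ, so vₚ/vₐ = rₐ/rₚ.
vₚ/vₐ = 8.786e+09 / 4.945e+08 ≈ 17.77.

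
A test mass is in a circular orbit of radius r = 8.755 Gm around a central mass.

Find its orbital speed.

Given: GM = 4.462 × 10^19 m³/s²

Convert to SI: r = 8.755 Gm = 8.755e+09 m.
For a circular orbit, gravity supplies the centripetal force, so v = √(GM / r).
v = √(4.462e+19 / 8.755e+09) m/s ≈ 7.139e+04 m/s = 71.39 km/s.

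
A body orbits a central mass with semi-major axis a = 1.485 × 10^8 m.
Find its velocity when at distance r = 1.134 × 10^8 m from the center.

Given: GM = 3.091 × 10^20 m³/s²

Vis-viva: v = √(GM · (2/r − 1/a)).
2/r − 1/a = 2/1.134e+08 − 1/1.485e+08 = 1.09027e-08 m⁻¹.
v = √(3.091e+20 · 1.09027e-08) m/s ≈ 1.836e+06 m/s = 1836 km/s.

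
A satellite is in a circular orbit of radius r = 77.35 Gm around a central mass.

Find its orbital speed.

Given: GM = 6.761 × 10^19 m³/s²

Convert to SI: r = 77.35 Gm = 7.735e+10 m.
For a circular orbit, gravity supplies the centripetal force, so v = √(GM / r).
v = √(6.761e+19 / 7.735e+10) m/s ≈ 2.956e+04 m/s = 29.56 km/s.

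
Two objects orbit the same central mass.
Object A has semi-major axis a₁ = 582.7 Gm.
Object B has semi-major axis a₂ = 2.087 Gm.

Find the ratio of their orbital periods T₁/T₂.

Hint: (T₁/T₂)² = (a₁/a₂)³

Convert to SI: a₁ = 582.7 Gm = 5.827e+11 m; a₂ = 2.087 Gm = 2.087e+09 m.
From Kepler's third law, (T₁/T₂)² = (a₁/a₂)³, so T₁/T₂ = (a₁/a₂)^(3/2).
a₁/a₂ = 5.827e+11 / 2.087e+09 = 279.205.
T₁/T₂ = (279.205)^(3/2) ≈ 4665.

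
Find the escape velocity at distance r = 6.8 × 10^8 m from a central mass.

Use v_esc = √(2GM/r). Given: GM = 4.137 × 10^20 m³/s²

Escape velocity comes from setting total energy to zero: ½v² − GM/r = 0 ⇒ v_esc = √(2GM / r).
v_esc = √(2 · 4.137e+20 / 6.8e+08) m/s ≈ 1.103e+06 m/s = 1103 km/s.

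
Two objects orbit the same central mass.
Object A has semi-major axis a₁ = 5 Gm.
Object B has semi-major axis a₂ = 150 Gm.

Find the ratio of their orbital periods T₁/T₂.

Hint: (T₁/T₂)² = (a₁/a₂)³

Convert to SI: a₁ = 5 Gm = 5e+09 m; a₂ = 150 Gm = 1.5e+11 m.
From Kepler's third law, (T₁/T₂)² = (a₁/a₂)³, so T₁/T₂ = (a₁/a₂)^(3/2).
a₁/a₂ = 5e+09 / 1.5e+11 = 0.0333333.
T₁/T₂ = (0.0333333)^(3/2) ≈ 0.006086.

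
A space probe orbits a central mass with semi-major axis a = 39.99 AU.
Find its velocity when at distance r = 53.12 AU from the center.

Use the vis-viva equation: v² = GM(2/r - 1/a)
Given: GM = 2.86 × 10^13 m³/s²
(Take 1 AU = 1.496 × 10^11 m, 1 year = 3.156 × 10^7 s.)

Convert to SI: a = 39.99 AU = 5.9825e+12 m; r = 53.12 AU = 7.94675e+12 m.
Vis-viva: v = √(GM · (2/r − 1/a)).
2/r − 1/a = 2/7.94675e+12 − 1/5.9825e+12 = 8.45211e-14 m⁻¹.
v = √(2.86e+13 · 8.45211e-14) m/s ≈ 1.555 m/s = 0.000328 AU/year.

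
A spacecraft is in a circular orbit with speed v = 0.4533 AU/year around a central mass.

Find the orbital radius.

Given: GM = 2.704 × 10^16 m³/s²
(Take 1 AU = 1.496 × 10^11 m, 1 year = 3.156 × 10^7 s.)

Convert to SI: v = 0.4533 AU/year = 2148.72 m/s.
For a circular orbit, v² = GM / r, so r = GM / v².
r = 2.704e+16 / (2148.72)² m ≈ 5.857e+09 m = 0.03915 AU.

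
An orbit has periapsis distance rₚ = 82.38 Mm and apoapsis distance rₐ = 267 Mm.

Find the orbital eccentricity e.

Convert to SI: rₚ = 82.38 Mm = 8.238e+07 m; rₐ = 267 Mm = 2.67e+08 m.
e = (rₐ − rₚ) / (rₐ + rₚ).
e = (2.67e+08 − 8.238e+07) / (2.67e+08 + 8.238e+07) = 1.8462e+08 / 3.4938e+08 ≈ 0.5284.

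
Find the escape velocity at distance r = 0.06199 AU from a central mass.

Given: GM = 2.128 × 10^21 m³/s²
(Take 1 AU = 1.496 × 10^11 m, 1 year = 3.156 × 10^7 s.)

Convert to SI: r = 0.06199 AU = 9.2737e+09 m.
Escape velocity comes from setting total energy to zero: ½v² − GM/r = 0 ⇒ v_esc = √(2GM / r).
v_esc = √(2 · 2.128e+21 / 9.2737e+09) m/s ≈ 6.774e+05 m/s = 142.9 AU/year.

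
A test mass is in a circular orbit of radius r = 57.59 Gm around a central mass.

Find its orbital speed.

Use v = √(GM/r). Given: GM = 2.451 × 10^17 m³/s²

Convert to SI: r = 57.59 Gm = 5.759e+10 m.
For a circular orbit, gravity supplies the centripetal force, so v = √(GM / r).
v = √(2.451e+17 / 5.759e+10) m/s ≈ 2063 m/s = 2.063 km/s.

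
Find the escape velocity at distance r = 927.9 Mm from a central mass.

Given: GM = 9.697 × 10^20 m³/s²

Convert to SI: r = 927.9 Mm = 9.279e+08 m.
Escape velocity comes from setting total energy to zero: ½v² − GM/r = 0 ⇒ v_esc = √(2GM / r).
v_esc = √(2 · 9.697e+20 / 9.279e+08) m/s ≈ 1.446e+06 m/s = 1446 km/s.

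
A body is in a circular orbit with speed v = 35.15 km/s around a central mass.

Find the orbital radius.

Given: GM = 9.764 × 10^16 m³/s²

Convert to SI: v = 35.15 km/s = 35150 m/s.
For a circular orbit, v² = GM / r, so r = GM / v².
r = 9.764e+16 / (35150)² m ≈ 7.903e+07 m = 79.03 Mm.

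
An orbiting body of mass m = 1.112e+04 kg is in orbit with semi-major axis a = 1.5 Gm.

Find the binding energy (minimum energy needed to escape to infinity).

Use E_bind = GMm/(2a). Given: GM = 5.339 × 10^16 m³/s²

Convert to SI: a = 1.5 Gm = 1.5e+09 m.
Total orbital energy is E = −GMm/(2a); binding energy is E_bind = −E = GMm/(2a).
E_bind = 5.339e+16 · 1.112e+04 / (2 · 1.5e+09) J ≈ 1.979e+11 J = 197.9 GJ.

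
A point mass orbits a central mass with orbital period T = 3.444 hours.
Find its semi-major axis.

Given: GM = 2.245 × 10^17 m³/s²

Convert to SI: T = 3.444 hours = 12398.4 s.
Invert Kepler's third law: a = (GM · T² / (4π²))^(1/3).
Substituting T = 12398.4 s and GM = 2.245e+17 m³/s²:
a = (2.245e+17 · (12398.4)² / (4π²))^(1/3) m
a ≈ 9.562e+07 m = 95.62 Mm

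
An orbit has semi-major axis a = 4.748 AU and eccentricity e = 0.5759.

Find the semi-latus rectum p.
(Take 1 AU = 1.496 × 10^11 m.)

Convert to SI: a = 4.748 AU = 7.10301e+11 m.
p = a (1 − e²).
p = 7.10301e+11 · (1 − (0.5759)²) = 7.10301e+11 · 0.668339 ≈ 4.747e+11 m = 3.173 AU.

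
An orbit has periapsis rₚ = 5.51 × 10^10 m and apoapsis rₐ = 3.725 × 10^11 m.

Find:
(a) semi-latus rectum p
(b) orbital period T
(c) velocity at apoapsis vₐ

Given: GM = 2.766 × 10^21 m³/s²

(a) From a = (rₚ + rₐ)/2 = 2.138e+11 m and e = (rₐ − rₚ)/(rₐ + rₚ) = 0.742283, p = a(1 − e²) = 2.138e+11 · (1 − (0.742283)²) ≈ 9.6e+10 m
(b) With a = (rₚ + rₐ)/2 = 2.138e+11 m, T = 2π √(a³/GM) = 2π √((2.138e+11)³/2.766e+21) s ≈ 1.181e+07 s
(c) With a = (rₚ + rₐ)/2 = 2.138e+11 m, vₐ = √(GM (2/rₐ − 1/a)) = √(2.766e+21 · (2/3.725e+11 − 1/2.138e+11)) m/s ≈ 4.375e+04 m/s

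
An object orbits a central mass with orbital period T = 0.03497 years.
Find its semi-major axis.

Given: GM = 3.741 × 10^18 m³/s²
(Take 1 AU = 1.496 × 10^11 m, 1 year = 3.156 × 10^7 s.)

Convert to SI: T = 0.03497 years = 1.10365e+06 s.
Invert Kepler's third law: a = (GM · T² / (4π²))^(1/3).
Substituting T = 1.10365e+06 s and GM = 3.741e+18 m³/s²:
a = (3.741e+18 · (1.10365e+06)² / (4π²))^(1/3) m
a ≈ 4.869e+09 m = 0.03255 AU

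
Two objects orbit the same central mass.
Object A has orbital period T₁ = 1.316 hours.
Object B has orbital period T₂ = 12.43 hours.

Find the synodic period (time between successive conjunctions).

Convert to SI: T₁ = 1.316 hours = 4737.6 s; T₂ = 12.43 hours = 44748 s.
T_syn = |T₁ · T₂ / (T₁ − T₂)|.
T_syn = |4737.6 · 44748 / (4737.6 − 44748)| s ≈ 5299 s = 1.472 hours.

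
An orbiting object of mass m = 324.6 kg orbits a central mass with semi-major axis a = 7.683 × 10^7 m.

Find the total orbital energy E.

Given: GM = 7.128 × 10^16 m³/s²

E = −GMm / (2a).
E = −7.128e+16 · 324.6 / (2 · 7.683e+07) J ≈ -1.506e+11 J = -150.6 GJ.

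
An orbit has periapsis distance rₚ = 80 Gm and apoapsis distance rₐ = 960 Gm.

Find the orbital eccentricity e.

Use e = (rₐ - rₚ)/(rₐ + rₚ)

Convert to SI: rₚ = 80 Gm = 8e+10 m; rₐ = 960 Gm = 9.6e+11 m.
e = (rₐ − rₚ) / (rₐ + rₚ).
e = (9.6e+11 − 8e+10) / (9.6e+11 + 8e+10) = 8.8e+11 / 1.04e+12 ≈ 0.8462.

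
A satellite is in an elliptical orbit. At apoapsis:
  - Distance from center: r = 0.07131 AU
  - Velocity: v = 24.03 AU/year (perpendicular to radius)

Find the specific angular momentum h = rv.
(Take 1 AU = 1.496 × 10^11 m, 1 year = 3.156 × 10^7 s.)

Convert to SI: r = 0.07131 AU = 1.0668e+10 m; v = 24.03 AU/year = 113906 m/s.
With v perpendicular to r, h = r · v.
h = 1.0668e+10 · 113906 m²/s ≈ 1.215e+15 m²/s.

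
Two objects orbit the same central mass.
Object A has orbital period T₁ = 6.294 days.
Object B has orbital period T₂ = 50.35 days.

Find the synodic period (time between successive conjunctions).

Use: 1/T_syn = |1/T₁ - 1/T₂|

Convert to SI: T₁ = 6.294 days = 543802 s; T₂ = 50.35 days = 4.35024e+06 s.
T_syn = |T₁ · T₂ / (T₁ − T₂)|.
T_syn = |543802 · 4.35024e+06 / (543802 − 4.35024e+06)| s ≈ 6.215e+05 s = 7.193 days.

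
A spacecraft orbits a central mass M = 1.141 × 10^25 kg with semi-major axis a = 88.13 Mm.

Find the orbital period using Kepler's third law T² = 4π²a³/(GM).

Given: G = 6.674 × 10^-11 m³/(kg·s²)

Convert to SI: a = 88.13 Mm = 8.813e+07 m.
GM = G · M = 6.674e-11 · 1.141e+25 = 7.61503e+14 m³/s².
Kepler's third law: T = 2π √(a³ / GM).
Substituting a = 8.813e+07 m and GM = 7.61503e+14 m³/s²:
T = 2π √((8.813e+07)³ / 7.61503e+14) s
T ≈ 1.884e+05 s = 2.18 days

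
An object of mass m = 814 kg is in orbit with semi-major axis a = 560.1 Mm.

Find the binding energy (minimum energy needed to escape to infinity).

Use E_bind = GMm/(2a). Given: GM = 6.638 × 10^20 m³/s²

Convert to SI: a = 560.1 Mm = 5.601e+08 m.
Total orbital energy is E = −GMm/(2a); binding energy is E_bind = −E = GMm/(2a).
E_bind = 6.638e+20 · 814 / (2 · 5.601e+08) J ≈ 4.824e+14 J = 482.4 TJ.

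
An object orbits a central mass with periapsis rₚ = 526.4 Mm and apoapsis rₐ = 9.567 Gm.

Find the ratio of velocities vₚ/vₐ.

Convert to SI: rₚ = 526.4 Mm = 5.264e+08 m; rₐ = 9.567 Gm = 9.567e+09 m.
Conservation of angular momentum gives rₚvₚ = rₐvₐ, so vₚ/vₐ = rₐ/rₚ.
vₚ/vₐ = 9.567e+09 / 5.264e+08 ≈ 18.17.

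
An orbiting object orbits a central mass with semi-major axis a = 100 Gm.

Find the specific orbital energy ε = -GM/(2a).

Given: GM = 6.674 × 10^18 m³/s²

Convert to SI: a = 100 Gm = 1e+11 m.
ε = −GM / (2a).
ε = −6.674e+18 / (2 · 1e+11) J/kg ≈ -3.337e+07 J/kg = -33.37 MJ/kg.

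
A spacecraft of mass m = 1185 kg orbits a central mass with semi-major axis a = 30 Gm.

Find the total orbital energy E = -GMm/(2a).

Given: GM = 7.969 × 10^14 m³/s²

Convert to SI: a = 30 Gm = 3e+10 m.
E = −GMm / (2a).
E = −7.969e+14 · 1185 / (2 · 3e+10) J ≈ -1.574e+07 J = -15.74 MJ.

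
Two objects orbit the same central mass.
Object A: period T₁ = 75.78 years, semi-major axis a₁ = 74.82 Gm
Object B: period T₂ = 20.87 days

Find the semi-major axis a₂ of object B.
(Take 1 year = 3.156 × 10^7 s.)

Convert to SI: T₁ = 75.78 years = 2.39162e+09 s; a₁ = 74.82 Gm = 7.482e+10 m; T₂ = 20.87 days = 1.80317e+06 s.
Kepler's third law: (T₁/T₂)² = (a₁/a₂)³ ⇒ a₂ = a₁ · (T₂/T₁)^(2/3).
T₂/T₁ = 1.80317e+06 / 2.39162e+09 = 0.000753954.
a₂ = 7.482e+10 · (0.000753954)^(2/3) m ≈ 6.198e+08 m = 619.8 Mm.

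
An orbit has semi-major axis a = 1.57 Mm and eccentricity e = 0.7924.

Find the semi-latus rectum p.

Convert to SI: a = 1.57 Mm = 1.57e+06 m.
p = a (1 − e²).
p = 1.57e+06 · (1 − (0.7924)²) = 1.57e+06 · 0.372102 ≈ 5.842e+05 m = 584.2 km.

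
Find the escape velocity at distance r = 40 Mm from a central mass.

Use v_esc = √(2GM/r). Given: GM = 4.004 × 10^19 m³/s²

Convert to SI: r = 40 Mm = 4e+07 m.
Escape velocity comes from setting total energy to zero: ½v² − GM/r = 0 ⇒ v_esc = √(2GM / r).
v_esc = √(2 · 4.004e+19 / 4e+07) m/s ≈ 1.415e+06 m/s = 1415 km/s.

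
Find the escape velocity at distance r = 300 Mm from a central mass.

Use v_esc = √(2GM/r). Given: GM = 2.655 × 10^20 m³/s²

Convert to SI: r = 300 Mm = 3e+08 m.
Escape velocity comes from setting total energy to zero: ½v² − GM/r = 0 ⇒ v_esc = √(2GM / r).
v_esc = √(2 · 2.655e+20 / 3e+08) m/s ≈ 1.33e+06 m/s = 1330 km/s.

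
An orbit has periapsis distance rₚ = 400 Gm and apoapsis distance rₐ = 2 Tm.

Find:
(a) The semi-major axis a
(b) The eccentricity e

Convert to SI: rₚ = 400 Gm = 4e+11 m; rₐ = 2 Tm = 2e+12 m.
(a) a = (rₚ + rₐ) / 2 = (4e+11 + 2e+12) / 2 ≈ 1.2e+12 m = 1.2 Tm.
(b) e = (rₐ − rₚ) / (rₐ + rₚ) = (2e+12 − 4e+11) / (2e+12 + 4e+11) ≈ 0.6667.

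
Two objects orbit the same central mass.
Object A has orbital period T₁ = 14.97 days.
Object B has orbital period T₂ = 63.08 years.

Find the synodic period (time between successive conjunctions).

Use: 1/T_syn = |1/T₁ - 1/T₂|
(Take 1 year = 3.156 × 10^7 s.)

Convert to SI: T₁ = 14.97 days = 1.29341e+06 s; T₂ = 63.08 years = 1.9908e+09 s.
T_syn = |T₁ · T₂ / (T₁ − T₂)|.
T_syn = |1.29341e+06 · 1.9908e+09 / (1.29341e+06 − 1.9908e+09)| s ≈ 1.294e+06 s = 14.98 days.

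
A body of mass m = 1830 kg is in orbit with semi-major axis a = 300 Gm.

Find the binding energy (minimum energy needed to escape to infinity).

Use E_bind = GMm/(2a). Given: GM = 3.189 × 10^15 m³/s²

Convert to SI: a = 300 Gm = 3e+11 m.
Total orbital energy is E = −GMm/(2a); binding energy is E_bind = −E = GMm/(2a).
E_bind = 3.189e+15 · 1830 / (2 · 3e+11) J ≈ 9.726e+06 J = 9.726 MJ.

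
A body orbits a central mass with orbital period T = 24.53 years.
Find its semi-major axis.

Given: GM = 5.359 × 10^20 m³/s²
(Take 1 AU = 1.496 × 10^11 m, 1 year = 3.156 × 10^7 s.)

Convert to SI: T = 24.53 years = 7.74167e+08 s.
Invert Kepler's third law: a = (GM · T² / (4π²))^(1/3).
Substituting T = 7.74167e+08 s and GM = 5.359e+20 m³/s²:
a = (5.359e+20 · (7.74167e+08)² / (4π²))^(1/3) m
a ≈ 2.011e+12 m = 13.44 AU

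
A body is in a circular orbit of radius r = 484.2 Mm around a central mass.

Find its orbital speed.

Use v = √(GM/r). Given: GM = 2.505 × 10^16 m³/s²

Convert to SI: r = 484.2 Mm = 4.842e+08 m.
For a circular orbit, gravity supplies the centripetal force, so v = √(GM / r).
v = √(2.505e+16 / 4.842e+08) m/s ≈ 7193 m/s = 7.193 km/s.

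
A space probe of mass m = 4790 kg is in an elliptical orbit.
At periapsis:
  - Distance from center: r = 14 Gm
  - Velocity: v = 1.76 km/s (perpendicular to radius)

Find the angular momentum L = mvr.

Convert to SI: r = 14 Gm = 1.4e+10 m; v = 1.76 km/s = 1760 m/s.
Since v is perpendicular to r, L = m · v · r.
L = 4790 · 1760 · 1.4e+10 kg·m²/s ≈ 1.18e+17 kg·m²/s.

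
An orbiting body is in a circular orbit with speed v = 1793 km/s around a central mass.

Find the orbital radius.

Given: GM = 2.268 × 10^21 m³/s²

Convert to SI: v = 1793 km/s = 1.793e+06 m/s.
For a circular orbit, v² = GM / r, so r = GM / v².
r = 2.268e+21 / (1.793e+06)² m ≈ 7.055e+08 m = 705.5 Mm.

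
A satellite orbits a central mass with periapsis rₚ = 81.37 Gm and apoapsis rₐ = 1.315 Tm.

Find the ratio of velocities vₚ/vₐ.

Convert to SI: rₚ = 81.37 Gm = 8.137e+10 m; rₐ = 1.315 Tm = 1.315e+12 m.
Conservation of angular momentum gives rₚvₚ = rₐvₐ, so vₚ/vₐ = rₐ/rₚ.
vₚ/vₐ = 1.315e+12 / 8.137e+10 ≈ 16.16.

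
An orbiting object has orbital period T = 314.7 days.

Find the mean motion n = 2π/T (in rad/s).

Convert to SI: T = 314.7 days = 2.71901e+07 s.
n = 2π / T.
n = 2π / 2.71901e+07 s ≈ 2.311e-07 rad/s.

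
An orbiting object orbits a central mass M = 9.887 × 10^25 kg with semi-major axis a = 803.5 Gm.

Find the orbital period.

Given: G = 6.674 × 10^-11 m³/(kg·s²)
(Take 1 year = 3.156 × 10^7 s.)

Convert to SI: a = 803.5 Gm = 8.035e+11 m.
GM = G · M = 6.674e-11 · 9.887e+25 = 6.59858e+15 m³/s².
Kepler's third law: T = 2π √(a³ / GM).
Substituting a = 8.035e+11 m and GM = 6.59858e+15 m³/s²:
T = 2π √((8.035e+11)³ / 6.59858e+15) s
T ≈ 5.571e+10 s = 1765 years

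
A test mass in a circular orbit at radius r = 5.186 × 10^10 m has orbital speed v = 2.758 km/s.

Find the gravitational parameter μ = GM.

Convert to SI: v = 2.758 km/s = 2758 m/s.
For a circular orbit v² = GM/r, so GM = v² · r.
GM = (2758)² · 5.186e+10 m³/s² ≈ 3.945e+17 m³/s² = 3.945 × 10^17 m³/s².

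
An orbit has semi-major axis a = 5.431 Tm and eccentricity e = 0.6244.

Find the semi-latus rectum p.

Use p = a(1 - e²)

Convert to SI: a = 5.431 Tm = 5.431e+12 m.
p = a (1 − e²).
p = 5.431e+12 · (1 − (0.6244)²) = 5.431e+12 · 0.610125 ≈ 3.314e+12 m = 3.314 Tm.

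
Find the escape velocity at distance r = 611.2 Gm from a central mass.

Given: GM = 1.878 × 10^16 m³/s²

Convert to SI: r = 611.2 Gm = 6.112e+11 m.
Escape velocity comes from setting total energy to zero: ½v² − GM/r = 0 ⇒ v_esc = √(2GM / r).
v_esc = √(2 · 1.878e+16 / 6.112e+11) m/s ≈ 247.9 m/s = 247.9 m/s.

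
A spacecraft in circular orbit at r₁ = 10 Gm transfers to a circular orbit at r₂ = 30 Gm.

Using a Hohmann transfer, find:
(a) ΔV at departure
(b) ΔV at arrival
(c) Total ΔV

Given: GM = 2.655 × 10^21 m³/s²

Convert to SI: r₁ = 10 Gm = 1e+10 m; r₂ = 30 Gm = 3e+10 m.
Transfer semi-major axis: a_t = (r₁ + r₂)/2 = (1e+10 + 3e+10)/2 = 2e+10 m.
Circular speeds: v₁ = √(GM/r₁) = 515267 m/s, v₂ = √(GM/r₂) = 297489 m/s.
Transfer speeds (vis-viva v² = GM(2/r − 1/a_t)): v₁ᵗ = 631071 m/s, v₂ᵗ = 210357 m/s.
(a) ΔV₁ = |v₁ᵗ − v₁| ≈ 1.158e+05 m/s = 115.8 km/s.
(b) ΔV₂ = |v₂ − v₂ᵗ| ≈ 8.713e+04 m/s = 87.13 km/s.
(c) ΔV_total = ΔV₁ + ΔV₂ ≈ 2.029e+05 m/s = 202.9 km/s.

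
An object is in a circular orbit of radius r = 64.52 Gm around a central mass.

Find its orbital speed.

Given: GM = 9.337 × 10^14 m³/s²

Convert to SI: r = 64.52 Gm = 6.452e+10 m.
For a circular orbit, gravity supplies the centripetal force, so v = √(GM / r).
v = √(9.337e+14 / 6.452e+10) m/s ≈ 120.3 m/s = 120.3 m/s.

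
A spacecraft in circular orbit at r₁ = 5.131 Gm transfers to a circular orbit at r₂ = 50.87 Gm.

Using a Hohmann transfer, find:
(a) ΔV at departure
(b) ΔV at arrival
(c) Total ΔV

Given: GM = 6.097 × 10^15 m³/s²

Convert to SI: r₁ = 5.131 Gm = 5.131e+09 m; r₂ = 50.87 Gm = 5.087e+10 m.
Transfer semi-major axis: a_t = (r₁ + r₂)/2 = (5.131e+09 + 5.087e+10)/2 = 2.80005e+10 m.
Circular speeds: v₁ = √(GM/r₁) = 1090.08 m/s, v₂ = √(GM/r₂) = 346.2 m/s.
Transfer speeds (vis-viva v² = GM(2/r − 1/a_t)): v₁ᵗ = 1469.28 m/s, v₂ᵗ = 148.199 m/s.
(a) ΔV₁ = |v₁ᵗ − v₁| ≈ 379.2 m/s = 379.2 m/s.
(b) ΔV₂ = |v₂ − v₂ᵗ| ≈ 198 m/s = 198 m/s.
(c) ΔV_total = ΔV₁ + ΔV₂ ≈ 577.2 m/s = 577.2 m/s.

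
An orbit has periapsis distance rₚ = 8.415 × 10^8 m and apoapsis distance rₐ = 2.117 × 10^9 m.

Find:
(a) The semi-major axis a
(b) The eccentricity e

(a) a = (rₚ + rₐ) / 2 = (8.415e+08 + 2.117e+09) / 2 ≈ 1.479e+09 m = 1.479 × 10^9 m.
(b) e = (rₐ − rₚ) / (rₐ + rₚ) = (2.117e+09 − 8.415e+08) / (2.117e+09 + 8.415e+08) ≈ 0.4311.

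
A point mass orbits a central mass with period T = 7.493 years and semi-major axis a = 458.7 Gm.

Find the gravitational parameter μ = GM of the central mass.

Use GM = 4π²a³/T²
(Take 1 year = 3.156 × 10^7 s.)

Convert to SI: T = 7.493 years = 2.36479e+08 s; a = 458.7 Gm = 4.587e+11 m.
GM = 4π² · a³ / T².
GM = 4π² · (4.587e+11)³ / (2.36479e+08)² m³/s² ≈ 6.813e+19 m³/s² = 6.813 × 10^19 m³/s².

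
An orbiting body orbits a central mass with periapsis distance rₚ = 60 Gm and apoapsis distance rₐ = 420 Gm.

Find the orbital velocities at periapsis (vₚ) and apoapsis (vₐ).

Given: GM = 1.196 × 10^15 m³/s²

Convert to SI: rₚ = 60 Gm = 6e+10 m; rₐ = 420 Gm = 4.2e+11 m.
Use the vis-viva equation v² = GM(2/r − 1/a) with a = (rₚ + rₐ)/2 = (6e+10 + 4.2e+11)/2 = 2.4e+11 m.
vₚ = √(GM · (2/rₚ − 1/a)) = √(1.196e+15 · (2/6e+10 − 1/2.4e+11)) m/s ≈ 186.8 m/s = 186.8 m/s.
vₐ = √(GM · (2/rₐ − 1/a)) = √(1.196e+15 · (2/4.2e+11 − 1/2.4e+11)) m/s ≈ 26.68 m/s = 26.68 m/s.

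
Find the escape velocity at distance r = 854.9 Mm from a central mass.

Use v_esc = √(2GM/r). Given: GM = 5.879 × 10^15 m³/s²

Convert to SI: r = 854.9 Mm = 8.549e+08 m.
Escape velocity comes from setting total energy to zero: ½v² − GM/r = 0 ⇒ v_esc = √(2GM / r).
v_esc = √(2 · 5.879e+15 / 8.549e+08) m/s ≈ 3709 m/s = 3.709 km/s.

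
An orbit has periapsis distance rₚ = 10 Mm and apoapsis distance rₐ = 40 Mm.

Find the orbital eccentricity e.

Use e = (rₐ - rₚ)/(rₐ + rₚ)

Convert to SI: rₚ = 10 Mm = 1e+07 m; rₐ = 40 Mm = 4e+07 m.
e = (rₐ − rₚ) / (rₐ + rₚ).
e = (4e+07 − 1e+07) / (4e+07 + 1e+07) = 3e+07 / 5e+07 ≈ 0.6.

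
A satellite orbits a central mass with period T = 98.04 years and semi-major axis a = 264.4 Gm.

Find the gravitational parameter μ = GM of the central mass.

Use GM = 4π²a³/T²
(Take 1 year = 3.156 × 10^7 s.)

Convert to SI: T = 98.04 years = 3.09414e+09 s; a = 264.4 Gm = 2.644e+11 m.
GM = 4π² · a³ / T².
GM = 4π² · (2.644e+11)³ / (3.09414e+09)² m³/s² ≈ 7.622e+16 m³/s² = 7.622 × 10^16 m³/s².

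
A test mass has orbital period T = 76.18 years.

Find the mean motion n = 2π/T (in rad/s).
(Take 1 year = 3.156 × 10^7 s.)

Convert to SI: T = 76.18 years = 2.40424e+09 s.
n = 2π / T.
n = 2π / 2.40424e+09 s ≈ 2.613e-09 rad/s.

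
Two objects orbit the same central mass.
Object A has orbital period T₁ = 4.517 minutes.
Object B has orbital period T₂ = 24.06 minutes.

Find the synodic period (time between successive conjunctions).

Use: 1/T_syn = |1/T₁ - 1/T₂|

Convert to SI: T₁ = 4.517 minutes = 271.02 s; T₂ = 24.06 minutes = 1443.6 s.
T_syn = |T₁ · T₂ / (T₁ − T₂)|.
T_syn = |271.02 · 1443.6 / (271.02 − 1443.6)| s ≈ 333.7 s = 5.561 minutes.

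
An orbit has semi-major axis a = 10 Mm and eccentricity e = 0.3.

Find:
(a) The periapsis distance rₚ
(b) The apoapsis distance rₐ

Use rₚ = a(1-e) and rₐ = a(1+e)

Convert to SI: a = 10 Mm = 1e+07 m.
(a) rₚ = a(1 − e) = 1e+07 · (1 − 0.3) = 1e+07 · 0.7 ≈ 7e+06 m = 7 Mm.
(b) rₐ = a(1 + e) = 1e+07 · (1 + 0.3) = 1e+07 · 1.3 ≈ 1.3e+07 m = 13 Mm.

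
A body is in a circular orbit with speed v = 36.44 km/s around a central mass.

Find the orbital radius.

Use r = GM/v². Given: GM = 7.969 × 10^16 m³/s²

Convert to SI: v = 36.44 km/s = 36440 m/s.
For a circular orbit, v² = GM / r, so r = GM / v².
r = 7.969e+16 / (36440)² m ≈ 6.001e+07 m = 60.01 Mm.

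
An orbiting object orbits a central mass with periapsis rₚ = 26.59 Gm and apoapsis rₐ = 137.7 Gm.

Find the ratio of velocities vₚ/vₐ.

Convert to SI: rₚ = 26.59 Gm = 2.659e+10 m; rₐ = 137.7 Gm = 1.377e+11 m.
Conservation of angular momentum gives rₚvₚ = rₐvₐ, so vₚ/vₐ = rₐ/rₚ.
vₚ/vₐ = 1.377e+11 / 2.659e+10 ≈ 5.179.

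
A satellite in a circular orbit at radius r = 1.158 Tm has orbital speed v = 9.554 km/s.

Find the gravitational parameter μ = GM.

Convert to SI: r = 1.158 Tm = 1.158e+12 m; v = 9.554 km/s = 9554 m/s.
For a circular orbit v² = GM/r, so GM = v² · r.
GM = (9554)² · 1.158e+12 m³/s² ≈ 1.057e+20 m³/s² = 1.057 × 10^20 m³/s².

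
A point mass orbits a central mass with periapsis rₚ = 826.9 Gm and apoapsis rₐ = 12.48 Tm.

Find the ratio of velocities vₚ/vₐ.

Convert to SI: rₚ = 826.9 Gm = 8.269e+11 m; rₐ = 12.48 Tm = 1.248e+13 m.
Conservation of angular momentum gives rₚvₚ = rₐvₐ, so vₚ/vₐ = rₐ/rₚ.
vₚ/vₐ = 1.248e+13 / 8.269e+11 ≈ 15.09.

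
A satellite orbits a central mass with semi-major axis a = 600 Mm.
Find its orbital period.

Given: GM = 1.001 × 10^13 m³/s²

Convert to SI: a = 600 Mm = 6e+08 m.
Kepler's third law: T = 2π √(a³ / GM).
Substituting a = 6e+08 m and GM = 1.001e+13 m³/s²:
T = 2π √((6e+08)³ / 1.001e+13) s
T ≈ 2.919e+07 s = 337.8 days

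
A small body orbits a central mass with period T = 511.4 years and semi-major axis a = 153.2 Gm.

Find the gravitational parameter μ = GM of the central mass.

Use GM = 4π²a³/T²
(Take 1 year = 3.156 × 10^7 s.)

Convert to SI: T = 511.4 years = 1.61398e+10 s; a = 153.2 Gm = 1.532e+11 m.
GM = 4π² · a³ / T².
GM = 4π² · (1.532e+11)³ / (1.61398e+10)² m³/s² ≈ 5.449e+14 m³/s² = 5.449 × 10^14 m³/s².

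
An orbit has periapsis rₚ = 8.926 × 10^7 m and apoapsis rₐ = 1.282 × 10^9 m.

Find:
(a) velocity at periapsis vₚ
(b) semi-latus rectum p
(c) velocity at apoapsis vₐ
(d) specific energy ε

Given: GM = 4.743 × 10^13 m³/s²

(a) With a = (rₚ + rₐ)/2 = 6.8563e+08 m, vₚ = √(GM (2/rₚ − 1/a)) = √(4.743e+13 · (2/8.926e+07 − 1/6.8563e+08)) m/s ≈ 996.8 m/s
(b) From a = (rₚ + rₐ)/2 = 6.8563e+08 m and e = (rₐ − rₚ)/(rₐ + rₚ) = 0.869813, p = a(1 − e²) = 6.8563e+08 · (1 − (0.869813)²) ≈ 1.669e+08 m
(c) With a = (rₚ + rₐ)/2 = 6.8563e+08 m, vₐ = √(GM (2/rₐ − 1/a)) = √(4.743e+13 · (2/1.282e+09 − 1/6.8563e+08)) m/s ≈ 69.4 m/s
(d) With a = (rₚ + rₐ)/2 = 6.8563e+08 m, ε = −GM/(2a) = −4.743e+13/(2 · 6.8563e+08) J/kg ≈ -3.459e+04 J/kg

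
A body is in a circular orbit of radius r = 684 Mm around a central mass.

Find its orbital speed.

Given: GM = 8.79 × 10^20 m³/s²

Convert to SI: r = 684 Mm = 6.84e+08 m.
For a circular orbit, gravity supplies the centripetal force, so v = √(GM / r).
v = √(8.79e+20 / 6.84e+08) m/s ≈ 1.134e+06 m/s = 1134 km/s.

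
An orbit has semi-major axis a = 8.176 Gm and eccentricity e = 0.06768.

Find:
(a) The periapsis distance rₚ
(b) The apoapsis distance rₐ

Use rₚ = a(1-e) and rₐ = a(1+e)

Convert to SI: a = 8.176 Gm = 8.176e+09 m.
(a) rₚ = a(1 − e) = 8.176e+09 · (1 − 0.06768) = 8.176e+09 · 0.93232 ≈ 7.623e+09 m = 7.623 Gm.
(b) rₐ = a(1 + e) = 8.176e+09 · (1 + 0.06768) = 8.176e+09 · 1.06768 ≈ 8.729e+09 m = 8.729 Gm.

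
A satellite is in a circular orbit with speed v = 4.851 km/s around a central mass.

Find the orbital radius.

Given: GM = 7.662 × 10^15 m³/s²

Convert to SI: v = 4.851 km/s = 4851 m/s.
For a circular orbit, v² = GM / r, so r = GM / v².
r = 7.662e+15 / (4851)² m ≈ 3.256e+08 m = 3.256 × 10^8 m.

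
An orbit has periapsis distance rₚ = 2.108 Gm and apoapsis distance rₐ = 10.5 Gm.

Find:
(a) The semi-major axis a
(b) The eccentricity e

Convert to SI: rₚ = 2.108 Gm = 2.108e+09 m; rₐ = 10.5 Gm = 1.05e+10 m.
(a) a = (rₚ + rₐ) / 2 = (2.108e+09 + 1.05e+10) / 2 ≈ 6.304e+09 m = 6.304 Gm.
(b) e = (rₐ − rₚ) / (rₐ + rₚ) = (1.05e+10 − 2.108e+09) / (1.05e+10 + 2.108e+09) ≈ 0.6656.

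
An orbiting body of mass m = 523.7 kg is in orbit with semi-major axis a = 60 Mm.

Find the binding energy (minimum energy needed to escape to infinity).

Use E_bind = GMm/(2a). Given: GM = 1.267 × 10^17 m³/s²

Convert to SI: a = 60 Mm = 6e+07 m.
Total orbital energy is E = −GMm/(2a); binding energy is E_bind = −E = GMm/(2a).
E_bind = 1.267e+17 · 523.7 / (2 · 6e+07) J ≈ 5.529e+11 J = 552.9 GJ.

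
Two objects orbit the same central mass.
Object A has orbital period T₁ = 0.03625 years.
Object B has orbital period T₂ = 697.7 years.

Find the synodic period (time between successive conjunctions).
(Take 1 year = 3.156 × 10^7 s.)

Convert to SI: T₁ = 0.03625 years = 1.14405e+06 s; T₂ = 697.7 years = 2.20194e+10 s.
T_syn = |T₁ · T₂ / (T₁ − T₂)|.
T_syn = |1.14405e+06 · 2.20194e+10 / (1.14405e+06 − 2.20194e+10)| s ≈ 1.144e+06 s = 0.03625 years.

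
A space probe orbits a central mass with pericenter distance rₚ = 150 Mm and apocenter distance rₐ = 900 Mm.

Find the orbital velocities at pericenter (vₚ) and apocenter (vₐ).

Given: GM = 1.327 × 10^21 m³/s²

Convert to SI: rₚ = 150 Mm = 1.5e+08 m; rₐ = 900 Mm = 9e+08 m.
Use the vis-viva equation v² = GM(2/r − 1/a) with a = (rₚ + rₐ)/2 = (1.5e+08 + 9e+08)/2 = 5.25e+08 m.
vₚ = √(GM · (2/rₚ − 1/a)) = √(1.327e+21 · (2/1.5e+08 − 1/5.25e+08)) m/s ≈ 3.894e+06 m/s = 3894 km/s.
vₐ = √(GM · (2/rₐ − 1/a)) = √(1.327e+21 · (2/9e+08 − 1/5.25e+08)) m/s ≈ 6.491e+05 m/s = 649.1 km/s.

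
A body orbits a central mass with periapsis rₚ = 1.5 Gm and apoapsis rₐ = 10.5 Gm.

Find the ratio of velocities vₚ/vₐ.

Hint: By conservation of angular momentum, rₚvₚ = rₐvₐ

Convert to SI: rₚ = 1.5 Gm = 1.5e+09 m; rₐ = 10.5 Gm = 1.05e+10 m.
Conservation of angular momentum gives rₚvₚ = rₐvₐ, so vₚ/vₐ = rₐ/rₚ.
vₚ/vₐ = 1.05e+10 / 1.5e+09 ≈ 7.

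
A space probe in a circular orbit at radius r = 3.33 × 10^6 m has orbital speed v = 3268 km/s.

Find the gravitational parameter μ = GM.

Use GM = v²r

Convert to SI: v = 3268 km/s = 3.268e+06 m/s.
For a circular orbit v² = GM/r, so GM = v² · r.
GM = (3.268e+06)² · 3.33e+06 m³/s² ≈ 3.556e+19 m³/s² = 3.556 × 10^19 m³/s².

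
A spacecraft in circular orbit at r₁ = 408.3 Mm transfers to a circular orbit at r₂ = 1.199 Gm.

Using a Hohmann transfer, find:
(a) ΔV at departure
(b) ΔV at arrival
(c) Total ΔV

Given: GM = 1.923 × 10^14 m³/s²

Convert to SI: r₁ = 408.3 Mm = 4.083e+08 m; r₂ = 1.199 Gm = 1.199e+09 m.
Transfer semi-major axis: a_t = (r₁ + r₂)/2 = (4.083e+08 + 1.199e+09)/2 = 8.0365e+08 m.
Circular speeds: v₁ = √(GM/r₁) = 686.278 m/s, v₂ = √(GM/r₂) = 400.479 m/s.
Transfer speeds (vis-viva v² = GM(2/r − 1/a_t)): v₁ᵗ = 838.255 m/s, v₂ᵗ = 285.454 m/s.
(a) ΔV₁ = |v₁ᵗ − v₁| ≈ 152 m/s = 152 m/s.
(b) ΔV₂ = |v₂ − v₂ᵗ| ≈ 115 m/s = 115 m/s.
(c) ΔV_total = ΔV₁ + ΔV₂ ≈ 267 m/s = 267 m/s.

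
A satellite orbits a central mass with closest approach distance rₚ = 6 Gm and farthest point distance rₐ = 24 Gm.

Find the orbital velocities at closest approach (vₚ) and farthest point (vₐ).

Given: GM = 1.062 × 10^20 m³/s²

Convert to SI: rₚ = 6 Gm = 6e+09 m; rₐ = 24 Gm = 2.4e+10 m.
Use the vis-viva equation v² = GM(2/r − 1/a) with a = (rₚ + rₐ)/2 = (6e+09 + 2.4e+10)/2 = 1.5e+10 m.
vₚ = √(GM · (2/rₚ − 1/a)) = √(1.062e+20 · (2/6e+09 − 1/1.5e+10)) m/s ≈ 1.683e+05 m/s = 168.3 km/s.
vₐ = √(GM · (2/rₐ − 1/a)) = √(1.062e+20 · (2/2.4e+10 − 1/1.5e+10)) m/s ≈ 4.207e+04 m/s = 42.07 km/s.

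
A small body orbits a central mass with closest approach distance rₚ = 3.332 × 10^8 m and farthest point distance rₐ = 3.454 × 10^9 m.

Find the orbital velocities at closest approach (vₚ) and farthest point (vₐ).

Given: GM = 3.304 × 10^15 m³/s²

Use the vis-viva equation v² = GM(2/r − 1/a) with a = (rₚ + rₐ)/2 = (3.332e+08 + 3.454e+09)/2 = 1.8936e+09 m.
vₚ = √(GM · (2/rₚ − 1/a)) = √(3.304e+15 · (2/3.332e+08 − 1/1.8936e+09)) m/s ≈ 4253 m/s = 4.253 km/s.
vₐ = √(GM · (2/rₐ − 1/a)) = √(3.304e+15 · (2/3.454e+09 − 1/1.8936e+09)) m/s ≈ 410.3 m/s = 410.3 m/s.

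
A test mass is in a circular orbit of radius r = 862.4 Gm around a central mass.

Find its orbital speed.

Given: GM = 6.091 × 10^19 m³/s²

Convert to SI: r = 862.4 Gm = 8.624e+11 m.
For a circular orbit, gravity supplies the centripetal force, so v = √(GM / r).
v = √(6.091e+19 / 8.624e+11) m/s ≈ 8404 m/s = 8.404 km/s.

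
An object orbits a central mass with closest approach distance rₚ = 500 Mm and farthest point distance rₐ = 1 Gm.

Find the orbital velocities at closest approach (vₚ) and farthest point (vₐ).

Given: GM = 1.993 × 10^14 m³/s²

Convert to SI: rₚ = 500 Mm = 5e+08 m; rₐ = 1 Gm = 1e+09 m.
Use the vis-viva equation v² = GM(2/r − 1/a) with a = (rₚ + rₐ)/2 = (5e+08 + 1e+09)/2 = 7.5e+08 m.
vₚ = √(GM · (2/rₚ − 1/a)) = √(1.993e+14 · (2/5e+08 − 1/7.5e+08)) m/s ≈ 729 m/s = 729 m/s.
vₐ = √(GM · (2/rₐ − 1/a)) = √(1.993e+14 · (2/1e+09 − 1/7.5e+08)) m/s ≈ 364.5 m/s = 364.5 m/s.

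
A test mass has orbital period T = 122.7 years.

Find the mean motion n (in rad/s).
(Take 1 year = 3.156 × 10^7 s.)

Convert to SI: T = 122.7 years = 3.87241e+09 s.
n = 2π / T.
n = 2π / 3.87241e+09 s ≈ 1.623e-09 rad/s.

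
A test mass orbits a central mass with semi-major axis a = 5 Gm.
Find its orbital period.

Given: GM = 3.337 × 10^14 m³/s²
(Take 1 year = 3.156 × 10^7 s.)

Convert to SI: a = 5 Gm = 5e+09 m.
Kepler's third law: T = 2π √(a³ / GM).
Substituting a = 5e+09 m and GM = 3.337e+14 m³/s²:
T = 2π √((5e+09)³ / 3.337e+14) s
T ≈ 1.216e+08 s = 3.853 years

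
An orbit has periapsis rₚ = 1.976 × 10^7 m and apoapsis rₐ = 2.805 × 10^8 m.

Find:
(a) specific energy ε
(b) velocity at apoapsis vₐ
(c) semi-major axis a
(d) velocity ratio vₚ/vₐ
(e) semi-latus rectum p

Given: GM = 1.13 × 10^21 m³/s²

(a) With a = (rₚ + rₐ)/2 = 1.5013e+08 m, ε = −GM/(2a) = −1.13e+21/(2 · 1.5013e+08) J/kg ≈ -3.763e+12 J/kg
(b) With a = (rₚ + rₐ)/2 = 1.5013e+08 m, vₐ = √(GM (2/rₐ − 1/a)) = √(1.13e+21 · (2/2.805e+08 − 1/1.5013e+08)) m/s ≈ 7.282e+05 m/s
(c) a = (rₚ + rₐ)/2 = (1.976e+07 + 2.805e+08)/2 ≈ 1.501e+08 m
(d) Conservation of angular momentum (rₚvₚ = rₐvₐ) gives vₚ/vₐ = rₐ/rₚ = 2.805e+08/1.976e+07 ≈ 14.2
(e) From a = (rₚ + rₐ)/2 = 1.5013e+08 m and e = (rₐ − rₚ)/(rₐ + rₚ) = 0.868381, p = a(1 − e²) = 1.5013e+08 · (1 − (0.868381)²) ≈ 3.692e+07 m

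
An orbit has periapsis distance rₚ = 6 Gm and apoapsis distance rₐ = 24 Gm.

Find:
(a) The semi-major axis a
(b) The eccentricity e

Convert to SI: rₚ = 6 Gm = 6e+09 m; rₐ = 24 Gm = 2.4e+10 m.
(a) a = (rₚ + rₐ) / 2 = (6e+09 + 2.4e+10) / 2 ≈ 1.5e+10 m = 15 Gm.
(b) e = (rₐ − rₚ) / (rₐ + rₚ) = (2.4e+10 − 6e+09) / (2.4e+10 + 6e+09) ≈ 0.6.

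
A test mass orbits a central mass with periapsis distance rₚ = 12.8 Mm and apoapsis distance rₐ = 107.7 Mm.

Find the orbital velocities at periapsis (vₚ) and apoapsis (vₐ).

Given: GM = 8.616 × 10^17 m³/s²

Convert to SI: rₚ = 12.8 Mm = 1.28e+07 m; rₐ = 107.7 Mm = 1.077e+08 m.
Use the vis-viva equation v² = GM(2/r − 1/a) with a = (rₚ + rₐ)/2 = (1.28e+07 + 1.077e+08)/2 = 6.025e+07 m.
vₚ = √(GM · (2/rₚ − 1/a)) = √(8.616e+17 · (2/1.28e+07 − 1/6.025e+07)) m/s ≈ 3.469e+05 m/s = 346.9 km/s.
vₐ = √(GM · (2/rₐ − 1/a)) = √(8.616e+17 · (2/1.077e+08 − 1/6.025e+07)) m/s ≈ 4.123e+04 m/s = 41.23 km/s.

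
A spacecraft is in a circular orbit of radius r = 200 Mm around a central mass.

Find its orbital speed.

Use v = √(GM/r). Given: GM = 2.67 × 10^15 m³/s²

Convert to SI: r = 200 Mm = 2e+08 m.
For a circular orbit, gravity supplies the centripetal force, so v = √(GM / r).
v = √(2.67e+15 / 2e+08) m/s ≈ 3654 m/s = 3.654 km/s.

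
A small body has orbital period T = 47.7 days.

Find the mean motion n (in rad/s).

Convert to SI: T = 47.7 days = 4.12128e+06 s.
n = 2π / T.
n = 2π / 4.12128e+06 s ≈ 1.525e-06 rad/s.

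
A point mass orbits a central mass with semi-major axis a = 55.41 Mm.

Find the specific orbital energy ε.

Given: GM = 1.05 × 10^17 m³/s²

Convert to SI: a = 55.41 Mm = 5.541e+07 m.
ε = −GM / (2a).
ε = −1.05e+17 / (2 · 5.541e+07) J/kg ≈ -9.475e+08 J/kg = -947.5 MJ/kg.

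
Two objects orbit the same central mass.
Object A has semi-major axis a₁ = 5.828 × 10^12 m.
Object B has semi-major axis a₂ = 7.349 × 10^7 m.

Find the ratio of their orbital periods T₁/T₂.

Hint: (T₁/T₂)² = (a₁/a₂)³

From Kepler's third law, (T₁/T₂)² = (a₁/a₂)³, so T₁/T₂ = (a₁/a₂)^(3/2).
a₁/a₂ = 5.828e+12 / 7.349e+07 = 79303.3.
T₁/T₂ = (79303.3)^(3/2) ≈ 2.233e+07.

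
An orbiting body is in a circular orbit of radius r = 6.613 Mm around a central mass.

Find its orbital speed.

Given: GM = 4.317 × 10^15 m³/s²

Convert to SI: r = 6.613 Mm = 6.613e+06 m.
For a circular orbit, gravity supplies the centripetal force, so v = √(GM / r).
v = √(4.317e+15 / 6.613e+06) m/s ≈ 2.555e+04 m/s = 25.55 km/s.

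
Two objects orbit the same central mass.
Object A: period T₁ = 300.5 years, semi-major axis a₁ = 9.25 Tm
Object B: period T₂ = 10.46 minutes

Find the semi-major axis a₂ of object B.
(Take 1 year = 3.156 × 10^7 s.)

Convert to SI: T₁ = 300.5 years = 9.48378e+09 s; a₁ = 9.25 Tm = 9.25e+12 m; T₂ = 10.46 minutes = 627.6 s.
Kepler's third law: (T₁/T₂)² = (a₁/a₂)³ ⇒ a₂ = a₁ · (T₂/T₁)^(2/3).
T₂/T₁ = 627.6 / 9.48378e+09 = 6.61761e-08.
a₂ = 9.25e+12 · (6.61761e-08)^(2/3) m ≈ 1.513e+08 m = 151.3 Mm.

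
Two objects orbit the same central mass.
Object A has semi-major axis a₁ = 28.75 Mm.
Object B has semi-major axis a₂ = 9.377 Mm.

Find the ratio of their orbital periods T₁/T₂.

Convert to SI: a₁ = 28.75 Mm = 2.875e+07 m; a₂ = 9.377 Mm = 9.377e+06 m.
From Kepler's third law, (T₁/T₂)² = (a₁/a₂)³, so T₁/T₂ = (a₁/a₂)^(3/2).
a₁/a₂ = 2.875e+07 / 9.377e+06 = 3.06601.
T₁/T₂ = (3.06601)^(3/2) ≈ 5.369.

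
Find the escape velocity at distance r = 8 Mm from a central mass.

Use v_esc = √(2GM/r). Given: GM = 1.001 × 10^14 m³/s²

Convert to SI: r = 8 Mm = 8e+06 m.
Escape velocity comes from setting total energy to zero: ½v² − GM/r = 0 ⇒ v_esc = √(2GM / r).
v_esc = √(2 · 1.001e+14 / 8e+06) m/s ≈ 5002 m/s = 5.002 km/s.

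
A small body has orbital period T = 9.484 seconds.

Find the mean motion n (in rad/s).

n = 2π / T.
n = 2π / 9.484 s ≈ 0.6625 rad/s.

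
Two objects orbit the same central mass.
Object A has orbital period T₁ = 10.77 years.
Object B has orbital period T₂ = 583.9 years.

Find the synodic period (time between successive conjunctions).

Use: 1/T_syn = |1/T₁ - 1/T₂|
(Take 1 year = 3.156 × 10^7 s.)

Convert to SI: T₁ = 10.77 years = 3.39901e+08 s; T₂ = 583.9 years = 1.84279e+10 s.
T_syn = |T₁ · T₂ / (T₁ − T₂)|.
T_syn = |3.39901e+08 · 1.84279e+10 / (3.39901e+08 − 1.84279e+10)| s ≈ 3.463e+08 s = 10.97 years.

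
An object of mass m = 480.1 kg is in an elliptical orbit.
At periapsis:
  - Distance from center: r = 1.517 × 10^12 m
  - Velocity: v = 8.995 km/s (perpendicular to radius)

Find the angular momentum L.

Convert to SI: v = 8.995 km/s = 8995 m/s.
Since v is perpendicular to r, L = m · v · r.
L = 480.1 · 8995 · 1.517e+12 kg·m²/s ≈ 6.551e+18 kg·m²/s.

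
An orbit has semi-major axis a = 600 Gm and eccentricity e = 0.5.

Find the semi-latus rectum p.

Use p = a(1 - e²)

Convert to SI: a = 600 Gm = 6e+11 m.
p = a (1 − e²).
p = 6e+11 · (1 − (0.5)²) = 6e+11 · 0.75 ≈ 4.5e+11 m = 450 Gm.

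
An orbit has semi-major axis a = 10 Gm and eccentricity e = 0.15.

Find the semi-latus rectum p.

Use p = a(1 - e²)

Convert to SI: a = 10 Gm = 1e+10 m.
p = a (1 − e²).
p = 1e+10 · (1 − (0.15)²) = 1e+10 · 0.9775 ≈ 9.775e+09 m = 9.775 Gm.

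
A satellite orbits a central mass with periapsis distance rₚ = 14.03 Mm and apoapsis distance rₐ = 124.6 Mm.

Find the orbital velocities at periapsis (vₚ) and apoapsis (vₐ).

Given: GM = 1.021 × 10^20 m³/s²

Convert to SI: rₚ = 14.03 Mm = 1.403e+07 m; rₐ = 124.6 Mm = 1.246e+08 m.
Use the vis-viva equation v² = GM(2/r − 1/a) with a = (rₚ + rₐ)/2 = (1.403e+07 + 1.246e+08)/2 = 6.9315e+07 m.
vₚ = √(GM · (2/rₚ − 1/a)) = √(1.021e+20 · (2/1.403e+07 − 1/6.9315e+07)) m/s ≈ 3.617e+06 m/s = 3617 km/s.
vₐ = √(GM · (2/rₐ − 1/a)) = √(1.021e+20 · (2/1.246e+08 − 1/6.9315e+07)) m/s ≈ 4.073e+05 m/s = 407.3 km/s.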